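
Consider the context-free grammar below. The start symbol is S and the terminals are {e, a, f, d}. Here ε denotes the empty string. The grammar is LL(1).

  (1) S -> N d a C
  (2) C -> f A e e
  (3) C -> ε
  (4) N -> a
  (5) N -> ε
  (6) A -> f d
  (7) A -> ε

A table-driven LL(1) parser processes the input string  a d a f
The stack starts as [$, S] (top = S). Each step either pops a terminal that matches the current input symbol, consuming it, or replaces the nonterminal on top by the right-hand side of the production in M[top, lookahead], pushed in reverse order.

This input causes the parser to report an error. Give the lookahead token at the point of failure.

step 1: stack=$ S  input=a d a f $  — expand S -> N d a C
step 2: stack=$ C a d N  input=a d a f $  — expand N -> a
step 3: stack=$ C a d a  input=a d a f $  — match a
step 4: stack=$ C a d  input=d a f $  — match d
step 5: stack=$ C a  input=a f $  — match a
step 6: stack=$ C  input=f $  — expand C -> f A e e
step 7: stack=$ e e A f  input=f $  — match f
step 8: stack=$ e e A  input=$  — error: M[A, $] is empty

$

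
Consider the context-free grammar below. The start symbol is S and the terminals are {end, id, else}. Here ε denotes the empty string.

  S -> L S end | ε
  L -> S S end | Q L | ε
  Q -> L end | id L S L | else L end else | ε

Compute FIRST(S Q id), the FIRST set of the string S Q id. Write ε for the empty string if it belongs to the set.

FIRST(S) = {ε, else, end, id}  (via L S end)
FIRST(L) = {ε, else, end, id}  (via S S end, Q L)
FIRST(Q) = {ε, else, end, id}  (via L end)
FIRST(S Q id): take FIRST of each symbol in turn, carrying on past any symbol whose FIRST contains ε; result {else, end, id}.

{else, end, id}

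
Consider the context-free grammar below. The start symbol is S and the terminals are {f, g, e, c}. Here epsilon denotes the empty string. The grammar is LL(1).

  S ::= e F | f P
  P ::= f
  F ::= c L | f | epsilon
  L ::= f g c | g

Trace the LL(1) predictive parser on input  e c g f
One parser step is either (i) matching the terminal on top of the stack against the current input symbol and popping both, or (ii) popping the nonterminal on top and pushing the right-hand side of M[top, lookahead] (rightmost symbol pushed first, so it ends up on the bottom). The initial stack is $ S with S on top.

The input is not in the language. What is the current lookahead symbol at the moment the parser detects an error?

f

     Stack  Input      Action
  1  $ S    e c g f $  expand S ::= e F
  2  $ F e  e c g f $  match e
  3  $ F    c g f $    expand F ::= c L
  4  $ L c  c g f $    match c
  5  $ L    g f $      expand L ::= g
  6  $ g    g f $      match g
  7  $      f $        error: stack empty but input remains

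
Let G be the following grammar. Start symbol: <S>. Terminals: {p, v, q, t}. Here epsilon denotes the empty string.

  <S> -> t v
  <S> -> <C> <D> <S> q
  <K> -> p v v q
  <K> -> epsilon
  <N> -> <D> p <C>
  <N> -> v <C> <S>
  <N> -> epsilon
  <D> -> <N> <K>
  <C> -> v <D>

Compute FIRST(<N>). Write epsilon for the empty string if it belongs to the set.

{epsilon, p, v}

FIRST(<K>): from <K>->p v v q we get {p}; from <K>->epsilon we get {epsilon}. So FIRST(<K>) = {epsilon, p}.
FIRST(<C>): from <C>->v <D> we get {v}. So FIRST(<C>) = {v}.
FIRST(<S>): from <S>->t v we get {t}; from <S>-><C> <D> <S> q we get {v}. So FIRST(<S>) = {t, v}.
FIRST(<N>): from <N>-><D> p <C> we get {p, v}; from <N>->v <C> <S> we get {v}; from <N>->epsilon we get {epsilon}. So FIRST(<N>) = {epsilon, p, v}.
FIRST(<D>): from <D>-><N> <K> we get {epsilon, p, v}. So FIRST(<D>) = {epsilon, p, v}.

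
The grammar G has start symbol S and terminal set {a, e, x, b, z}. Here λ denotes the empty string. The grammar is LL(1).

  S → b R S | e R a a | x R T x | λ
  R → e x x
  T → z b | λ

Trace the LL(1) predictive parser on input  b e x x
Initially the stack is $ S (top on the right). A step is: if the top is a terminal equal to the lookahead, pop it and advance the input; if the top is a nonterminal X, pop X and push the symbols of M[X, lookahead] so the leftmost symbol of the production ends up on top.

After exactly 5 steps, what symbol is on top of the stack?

     Stack      Input      Action
  1  $ S        b e x x $  expand S → b R S
  2  $ S R b    b e x x $  match b
  3  $ S R      e x x $    expand R → e x x
  4  $ S x x e  e x x $    match e
  5  $ S x x    x x $      match x
Stack after step 5: $ S x (top = x).

x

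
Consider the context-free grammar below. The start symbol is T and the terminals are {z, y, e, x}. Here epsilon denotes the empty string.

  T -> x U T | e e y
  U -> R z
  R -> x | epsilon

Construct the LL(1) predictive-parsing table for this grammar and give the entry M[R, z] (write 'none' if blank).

FIRST(T) = {e, x}
FIRST(R) = {epsilon, x}
FIRST(U) = {x, z}  (via R z)
FOLLOW(T) includes $ since T is the start symbol.
FOLLOW(R): in U->R z, R is followed by z with FIRST {z}. Thus FOLLOW(R) = {z}.
For R -> x: FIRST(x) = {x}, so it goes in M[R, t] for t ∈ {x}.
For R -> epsilon: FIRST(epsilon) = {epsilon}, so it goes in M[R, t] for t ∈ {}; since epsilon ∈ FIRST, also for every t ∈ FOLLOW(R) = {z}.

R -> epsilon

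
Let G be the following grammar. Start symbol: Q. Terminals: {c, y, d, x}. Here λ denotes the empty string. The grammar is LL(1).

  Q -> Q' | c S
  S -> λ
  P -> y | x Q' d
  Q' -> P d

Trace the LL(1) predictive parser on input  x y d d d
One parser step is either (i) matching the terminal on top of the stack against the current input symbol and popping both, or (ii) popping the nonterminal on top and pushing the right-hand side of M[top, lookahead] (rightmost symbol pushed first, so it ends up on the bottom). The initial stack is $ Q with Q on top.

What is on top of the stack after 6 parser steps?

     Stack       Input        Action
  1  $ Q         x y d d d $  expand Q -> Q'
  2  $ Q'        x y d d d $  expand Q' -> P d
  3  $ d P       x y d d d $  expand P -> x Q' d
  4  $ d d Q' x  x y d d d $  match x
  5  $ d d Q'    y d d d $    expand Q' -> P d
  6  $ d d d P   y d d d $    expand P -> y
Stack after step 6: $ d d d y (top = y).

y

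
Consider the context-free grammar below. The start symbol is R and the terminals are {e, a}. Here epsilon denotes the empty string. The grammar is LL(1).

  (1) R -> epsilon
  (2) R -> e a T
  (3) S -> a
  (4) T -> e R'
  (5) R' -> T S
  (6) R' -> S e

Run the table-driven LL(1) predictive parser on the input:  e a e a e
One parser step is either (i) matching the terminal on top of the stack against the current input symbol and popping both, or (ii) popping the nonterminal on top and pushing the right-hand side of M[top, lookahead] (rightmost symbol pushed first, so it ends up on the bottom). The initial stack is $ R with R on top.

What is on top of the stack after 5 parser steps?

step 1: stack=$ R  input=e a e a e $  — expand R -> e a T
step 2: stack=$ T a e  input=e a e a e $  — match e
step 3: stack=$ T a  input=a e a e $  — match a
step 4: stack=$ T  input=e a e $  — expand T -> e R'
step 5: stack=$ R' e  input=e a e $  — match e
Stack after step 5: $ R' (top = R').

R'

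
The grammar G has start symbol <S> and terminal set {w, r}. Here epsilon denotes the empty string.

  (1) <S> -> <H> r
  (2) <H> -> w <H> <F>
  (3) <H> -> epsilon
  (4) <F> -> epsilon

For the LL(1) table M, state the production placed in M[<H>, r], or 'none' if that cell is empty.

FIRST(<H>) = {epsilon, w}
FIRST(<F>) = {epsilon}
FIRST(<S>) = {r, w}  (via <H> r)
FOLLOW(<S>) includes $ since <S> is the start symbol.
FOLLOW(<H>): in <S>-><H> r, <H> is followed by r with FIRST {r}; in <H>->w <H> <F>, <H> is followed by <F> with FIRST {epsilon}; in <H>->w <H> <F>, the suffix after <H> is nullable (adds nothing new). Thus FOLLOW(<H>) = {r}.
For <H> -> w <H> <F>: FIRST(w <H> <F>) = {w}, so it goes in M[<H>, t] for t ∈ {w}.
For <H> -> epsilon: FIRST(epsilon) = {epsilon}, so it goes in M[<H>, t] for t ∈ {}; since epsilon ∈ FIRST, also for every t ∈ FOLLOW(<H>) = {r}.

<H> -> epsilon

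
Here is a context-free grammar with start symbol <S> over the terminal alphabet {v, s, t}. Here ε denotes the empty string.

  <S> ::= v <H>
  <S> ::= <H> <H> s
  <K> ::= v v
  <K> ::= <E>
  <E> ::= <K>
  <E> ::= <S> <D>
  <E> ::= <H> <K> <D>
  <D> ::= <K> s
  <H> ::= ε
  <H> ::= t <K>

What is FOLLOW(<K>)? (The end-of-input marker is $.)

FIRST(<H>): from <H>::=ε we get {ε}; from <H>::=t <K> we get {t}. So FIRST(<H>) = {ε, t}.
FIRST(<S>): from <S>::=v <H> we get {v}; from <S>::=<H> <H> s we get {s, t}. So FIRST(<S>) = {s, t, v}.
FIRST(<K>): from <K>::=v v we get {v}; from <K>::=<E> we get {s, t, v}. So FIRST(<K>) = {s, t, v}.
FIRST(<E>): from <E>::=<K> we get {s, t, v}; from <E>::=<S> <D> we get {s, t, v}; from <E>::=<H> <K> <D> we get {s, t, v}. So FIRST(<E>) = {s, t, v}.
FIRST(<D>): from <D>::=<K> s we get {s, t, v}. So FIRST(<D>) = {s, t, v}.
FOLLOW(<S>) includes $ since <S> is the start symbol.
FOLLOW(<S>): in <E>::=<S> <D>, <S> is followed by <D> with FIRST {s, t, v}. Thus FOLLOW(<S>) = {$, s, t, v}.
FOLLOW(<H>): in <S>::=v <H>, the suffix after <H> is empty, so FOLLOW(<H>) ⊇ FOLLOW(<S>) = {$, s, t, v}; in <S>::=<H> <H> s (occurrence 1), <H> is followed by <H> s with FIRST {s, t}; in <S>::=<H> <H> s (occurrence 2), <H> is followed by s with FIRST {s}; in <E>::=<H> <K> <D>, <H> is followed by <K> <D> with FIRST {s, t, v}. Thus FOLLOW(<H>) = {$, s, t, v}.
FOLLOW(<K>): in <E>::=<K>, the suffix after <K> is empty, so FOLLOW(<K>) ⊇ FOLLOW(<E>) = {$, s, t, v}; in <E>::=<H> <K> <D>, <K> is followed by <D> with FIRST {s, t, v}; in <D>::=<K> s, <K> is followed by s with FIRST {s}; in <H>::=t <K>, the suffix after <K> is empty, so FOLLOW(<K>) ⊇ FOLLOW(<H>) = {$, s, t, v}. Thus FOLLOW(<K>) = {$, s, t, v}.
FOLLOW(<E>): in <K>::=<E>, the suffix after <E> is empty, so FOLLOW(<E>) ⊇ FOLLOW(<K>) = {$, s, t, v}. Thus FOLLOW(<E>) = {$, s, t, v}.
FOLLOW(<D>): in <E>::=<S> <D>, the suffix after <D> is empty, so FOLLOW(<D>) ⊇ FOLLOW(<E>) = {$, s, t, v}; in <E>::=<H> <K> <D>, the suffix after <D> is empty, so FOLLOW(<D>) ⊇ FOLLOW(<E>) = {$, s, t, v}. Thus FOLLOW(<D>) = {$, s, t, v}.

{$, s, t, v}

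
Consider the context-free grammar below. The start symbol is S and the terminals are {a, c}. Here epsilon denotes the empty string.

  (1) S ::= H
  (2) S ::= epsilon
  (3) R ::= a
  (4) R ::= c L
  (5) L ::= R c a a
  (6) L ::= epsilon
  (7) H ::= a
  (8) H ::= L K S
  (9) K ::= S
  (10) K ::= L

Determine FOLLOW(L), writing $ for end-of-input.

FIRST(R) = {a, c}
FIRST(L) = {epsilon, a, c}  (via R c a a)
FIRST(S) = {epsilon, a, c}  (via H)
FIRST(K) = {epsilon, a, c}  (via S, L)
FIRST(H) = {epsilon, a, c}  (via L K S)
FOLLOW(S) includes $ since S is the start symbol.
FOLLOW(R): in L::=R c a a, R is followed by c a a with FIRST {c}. Thus FOLLOW(R) = {c}.
FOLLOW(S): in H::=L K S, the suffix after S is empty, so FOLLOW(S) ⊇ FOLLOW(H) = {$, a, c}; in K::=S, the suffix after S is empty, so FOLLOW(S) ⊇ FOLLOW(K) = {$, a, c}. Thus FOLLOW(S) = {$, a, c}.
FOLLOW(H): in S::=H, the suffix after H is empty, so FOLLOW(H) ⊇ FOLLOW(S) = {$, a, c}. Thus FOLLOW(H) = {$, a, c}.
FOLLOW(K): in H::=L K S, K is followed by S with FIRST {epsilon, a, c}; in H::=L K S, the suffix after K is nullable, so FOLLOW(K) ⊇ FOLLOW(H) = {$, a, c}. Thus FOLLOW(K) = {$, a, c}.
FOLLOW(L): in R::=c L, the suffix after L is empty, so FOLLOW(L) ⊇ FOLLOW(R) = {c}; in H::=L K S, L is followed by K S with FIRST {epsilon, a, c}; in H::=L K S, the suffix after L is nullable, so FOLLOW(L) ⊇ FOLLOW(H) = {$, a, c}; in K::=L, the suffix after L is empty, so FOLLOW(L) ⊇ FOLLOW(K) = {$, a, c}. Thus FOLLOW(L) = {$, a, c}.

{$, a, c}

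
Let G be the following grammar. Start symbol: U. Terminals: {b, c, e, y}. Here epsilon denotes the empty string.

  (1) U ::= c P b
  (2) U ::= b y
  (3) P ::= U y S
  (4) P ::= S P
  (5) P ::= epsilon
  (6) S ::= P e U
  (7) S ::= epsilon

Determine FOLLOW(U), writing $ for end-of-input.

{$, b, c, e, y}

FIRST(U) = {b, c}
FIRST(P) = {epsilon, b, c, e}  (via U y S, S P)
FIRST(S) = {epsilon, b, c, e}  (via P e U)
FOLLOW(U) includes $ since U is the start symbol.
FOLLOW(P): in U::=c P b, P is followed by b with FIRST {b}; in P::=S P, the suffix after P is empty (adds nothing new); in S::=P e U, P is followed by e U with FIRST {e}. Thus FOLLOW(P) = {b, e}.
FOLLOW(S): in P::=U y S, the suffix after S is empty, so FOLLOW(S) ⊇ FOLLOW(P) = {b, e}; in P::=S P, S is followed by P with FIRST {epsilon, b, c, e}; in P::=S P, the suffix after S is nullable, so FOLLOW(S) ⊇ FOLLOW(P) = {b, e}. Thus FOLLOW(S) = {b, c, e}.
FOLLOW(U): in P::=U y S, U is followed by y S with FIRST {y}; in S::=P e U, the suffix after U is empty, so FOLLOW(U) ⊇ FOLLOW(S) = {b, c, e}. Thus FOLLOW(U) = {$, b, c, e, y}.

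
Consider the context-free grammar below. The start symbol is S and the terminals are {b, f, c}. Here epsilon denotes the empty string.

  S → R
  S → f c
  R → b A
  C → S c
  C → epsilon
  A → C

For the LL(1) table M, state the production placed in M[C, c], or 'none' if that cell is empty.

FIRST(R) = {b}
FIRST(S) = {b, f}  (via R)
FIRST(C) = {epsilon, b, f}  (via S c)
FIRST(A) = {epsilon, b, f}  (via C)
FOLLOW(S) includes $ since S is the start symbol.
FOLLOW(A): in R→b A, the suffix after A is empty, so FOLLOW(A) ⊇ FOLLOW(R) = {$, c}. Thus FOLLOW(A) = {$, c}.
FOLLOW(C): in A→C, the suffix after C is empty, so FOLLOW(C) ⊇ FOLLOW(A) = {$, c}. Thus FOLLOW(C) = {$, c}.
For C → S c: FIRST(S c) = {b, f}, so it goes in M[C, t] for t ∈ {b, f}.
For C → epsilon: FIRST(epsilon) = {epsilon}, so it goes in M[C, t] for t ∈ {}; since epsilon ∈ FIRST, also for every t ∈ FOLLOW(C) = {$, c}.

C → epsilon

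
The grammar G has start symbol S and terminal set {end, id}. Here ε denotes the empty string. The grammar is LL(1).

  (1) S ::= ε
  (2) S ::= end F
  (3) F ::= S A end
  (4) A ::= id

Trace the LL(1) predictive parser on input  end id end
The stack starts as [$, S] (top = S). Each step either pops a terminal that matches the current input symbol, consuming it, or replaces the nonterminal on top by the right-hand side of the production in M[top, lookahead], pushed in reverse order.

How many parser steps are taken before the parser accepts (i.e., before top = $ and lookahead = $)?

7

step 1: stack=$ S  input=end id end $  — expand S ::= end F
step 2: stack=$ F end  input=end id end $  — match end
step 3: stack=$ F  input=id end $  — expand F ::= S A end
step 4: stack=$ end A S  input=id end $  — expand S ::= ε
step 5: stack=$ end A  input=id end $  — expand A ::= id
step 6: stack=$ end id  input=id end $  — match id
step 7: stack=$ end  input=end $  — match end
Accept reached after 7 steps.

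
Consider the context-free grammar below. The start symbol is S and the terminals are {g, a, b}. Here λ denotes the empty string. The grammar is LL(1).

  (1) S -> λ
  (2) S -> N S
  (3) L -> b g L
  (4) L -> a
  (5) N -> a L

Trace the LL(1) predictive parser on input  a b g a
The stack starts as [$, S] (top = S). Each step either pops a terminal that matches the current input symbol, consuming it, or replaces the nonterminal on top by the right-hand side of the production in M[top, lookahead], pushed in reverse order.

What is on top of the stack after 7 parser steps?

     Stack      Input      Action
  1  $ S        a b g a $  expand S -> N S
  2  $ S N      a b g a $  expand N -> a L
  3  $ S L a    a b g a $  match a
  4  $ S L      b g a $    expand L -> b g L
  5  $ S L g b  b g a $    match b
  6  $ S L g    g a $      match g
  7  $ S L      a $        expand L -> a
Stack after step 7: $ S a (top = a).

a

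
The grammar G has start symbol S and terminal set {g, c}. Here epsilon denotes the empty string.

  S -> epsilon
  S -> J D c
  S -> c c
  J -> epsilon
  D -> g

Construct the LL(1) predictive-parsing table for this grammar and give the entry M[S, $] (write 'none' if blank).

S -> epsilon

FIRST(J) = {epsilon}
FIRST(D) = {g}
FIRST(S) = {epsilon, c, g}  (via J D c)
FOLLOW(S) includes $ since S is the start symbol.
FOLLOW(S): S appears on no right-hand side. Thus FOLLOW(S) = {$}.
For S -> epsilon: FIRST(epsilon) = {epsilon}, so it goes in M[S, t] for t ∈ {}; since epsilon ∈ FIRST, also for every t ∈ FOLLOW(S) = {$}.
For S -> J D c: FIRST(J D c) = {g}, so it goes in M[S, t] for t ∈ {g}.
For S -> c c: FIRST(c c) = {c}, so it goes in M[S, t] for t ∈ {c}.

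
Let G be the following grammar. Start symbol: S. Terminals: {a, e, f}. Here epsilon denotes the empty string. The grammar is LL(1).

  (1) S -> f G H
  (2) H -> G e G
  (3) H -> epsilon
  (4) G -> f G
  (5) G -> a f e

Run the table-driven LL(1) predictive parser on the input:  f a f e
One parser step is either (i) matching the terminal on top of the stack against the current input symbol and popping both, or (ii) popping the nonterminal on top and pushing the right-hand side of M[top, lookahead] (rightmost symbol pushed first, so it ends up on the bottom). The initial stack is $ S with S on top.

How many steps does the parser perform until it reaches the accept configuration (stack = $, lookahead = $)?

     Stack      Input      Action
  1  $ S        f a f e $  expand S -> f G H
  2  $ H G f    f a f e $  match f
  3  $ H G      a f e $    expand G -> a f e
  4  $ H e f a  a f e $    match a
  5  $ H e f    f e $      match f
  6  $ H e      e $        match e
  7  $ H        $          expand H -> epsilon
Accept reached after 7 steps.

7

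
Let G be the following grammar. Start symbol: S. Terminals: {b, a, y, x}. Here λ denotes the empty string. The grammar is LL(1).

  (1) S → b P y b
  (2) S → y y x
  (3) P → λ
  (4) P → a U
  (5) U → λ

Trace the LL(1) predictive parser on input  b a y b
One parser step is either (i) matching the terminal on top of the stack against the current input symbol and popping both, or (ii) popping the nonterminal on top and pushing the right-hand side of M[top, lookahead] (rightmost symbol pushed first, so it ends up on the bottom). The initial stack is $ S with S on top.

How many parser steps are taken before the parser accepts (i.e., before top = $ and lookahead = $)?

7

     Stack      Input      Action
  1  $ S        b a y b $  expand S → b P y b
  2  $ b y P b  b a y b $  match b
  3  $ b y P    a y b $    expand P → a U
  4  $ b y U a  a y b $    match a
  5  $ b y U    y b $      expand U → λ
  6  $ b y      y b $      match y
  7  $ b        b $        match b
Accept reached after 7 steps.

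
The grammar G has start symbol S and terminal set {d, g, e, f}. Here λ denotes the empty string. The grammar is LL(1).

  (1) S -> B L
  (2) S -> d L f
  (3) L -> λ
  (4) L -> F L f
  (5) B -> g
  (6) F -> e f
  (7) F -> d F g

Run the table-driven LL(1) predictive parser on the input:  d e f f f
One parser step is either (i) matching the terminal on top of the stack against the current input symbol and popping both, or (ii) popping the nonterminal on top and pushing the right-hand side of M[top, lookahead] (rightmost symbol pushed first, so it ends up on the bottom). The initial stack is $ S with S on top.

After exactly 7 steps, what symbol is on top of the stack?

step 1: stack=$ S  input=d e f f f $  — expand S -> d L f
step 2: stack=$ f L d  input=d e f f f $  — match d
step 3: stack=$ f L  input=e f f f $  — expand L -> F L f
step 4: stack=$ f f L F  input=e f f f $  — expand F -> e f
step 5: stack=$ f f L f e  input=e f f f $  — match e
step 6: stack=$ f f L f  input=f f f $  — match f
step 7: stack=$ f f L  input=f f $  — expand L -> λ
Stack after step 7: $ f f (top = f).

f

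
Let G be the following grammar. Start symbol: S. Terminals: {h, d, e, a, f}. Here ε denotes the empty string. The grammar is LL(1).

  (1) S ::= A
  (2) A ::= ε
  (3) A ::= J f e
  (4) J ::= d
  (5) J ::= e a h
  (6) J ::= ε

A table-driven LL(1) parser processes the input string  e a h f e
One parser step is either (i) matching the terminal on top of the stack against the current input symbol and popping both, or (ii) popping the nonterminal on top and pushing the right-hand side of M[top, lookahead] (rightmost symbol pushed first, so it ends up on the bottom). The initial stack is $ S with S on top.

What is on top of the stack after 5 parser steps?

h

step 1: stack=$ S  input=e a h f e $  — expand S ::= A
step 2: stack=$ A  input=e a h f e $  — expand A ::= J f e
step 3: stack=$ e f J  input=e a h f e $  — expand J ::= e a h
step 4: stack=$ e f h a e  input=e a h f e $  — match e
step 5: stack=$ e f h a  input=a h f e $  — match a
Stack after step 5: $ e f h (top = h).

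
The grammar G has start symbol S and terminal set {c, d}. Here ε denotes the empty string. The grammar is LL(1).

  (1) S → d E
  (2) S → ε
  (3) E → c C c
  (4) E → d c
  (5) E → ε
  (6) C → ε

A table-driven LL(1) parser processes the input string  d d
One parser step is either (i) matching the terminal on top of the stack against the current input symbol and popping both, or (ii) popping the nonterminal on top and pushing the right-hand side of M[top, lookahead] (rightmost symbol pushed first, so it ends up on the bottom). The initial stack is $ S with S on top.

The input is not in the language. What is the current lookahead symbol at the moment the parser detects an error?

$

     Stack  Input  Action
  1  $ S    d d $  expand S → d E
  2  $ E d  d d $  match d
  3  $ E    d $    expand E → d c
  4  $ c d  d $    match d
  5  $ c    $      error: top is terminal c but lookahead is $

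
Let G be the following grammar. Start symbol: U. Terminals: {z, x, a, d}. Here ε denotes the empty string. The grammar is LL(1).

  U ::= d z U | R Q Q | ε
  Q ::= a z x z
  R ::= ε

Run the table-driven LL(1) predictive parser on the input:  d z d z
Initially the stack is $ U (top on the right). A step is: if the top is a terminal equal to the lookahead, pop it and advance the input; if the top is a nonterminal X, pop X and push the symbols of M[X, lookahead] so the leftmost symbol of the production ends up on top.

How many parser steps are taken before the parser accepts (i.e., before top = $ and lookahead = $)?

     Stack    Input      Action
  1  $ U      d z d z $  expand U ::= d z U
  2  $ U z d  d z d z $  match d
  3  $ U z    z d z $    match z
  4  $ U      d z $      expand U ::= d z U
  5  $ U z d  d z $      match d
  6  $ U z    z $        match z
  7  $ U      $          expand U ::= ε
Accept reached after 7 steps.

7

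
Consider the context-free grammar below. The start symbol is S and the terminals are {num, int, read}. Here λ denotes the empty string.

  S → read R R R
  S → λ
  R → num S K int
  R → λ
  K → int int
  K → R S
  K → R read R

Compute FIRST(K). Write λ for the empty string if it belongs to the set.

{λ, int, num, read}

FIRST(S): from S→read R R R we get {read}; from S→λ we get {λ}. So FIRST(S) = {λ, read}.
FIRST(R): from R→num S K int we get {num}; from R→λ we get {λ}. So FIRST(R) = {λ, num}.
FIRST(K): from K→int int we get {int}; from K→R S we get {λ, num, read}; from K→R read R we get {num, read}. So FIRST(K) = {λ, int, num, read}.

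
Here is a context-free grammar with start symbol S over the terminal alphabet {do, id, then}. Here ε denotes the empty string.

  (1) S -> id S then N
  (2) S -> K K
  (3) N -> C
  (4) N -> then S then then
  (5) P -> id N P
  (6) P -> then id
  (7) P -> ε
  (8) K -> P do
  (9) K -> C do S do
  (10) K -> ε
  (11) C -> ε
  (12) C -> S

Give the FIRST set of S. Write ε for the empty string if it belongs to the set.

FIRST(P) = {ε, id, then}
FIRST(S) = {ε, do, id, then}  (via K K)
FIRST(C) = {ε, do, id, then}  (via S)
FIRST(N) = {ε, do, id, then}  (via C)
FIRST(K) = {ε, do, id, then}  (via P do, C do S do)

{ε, do, id, then}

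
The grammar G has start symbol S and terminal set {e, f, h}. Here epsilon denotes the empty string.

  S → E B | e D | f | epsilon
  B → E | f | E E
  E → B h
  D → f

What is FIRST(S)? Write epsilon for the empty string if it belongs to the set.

FIRST(D): from D→f we get {f}. So FIRST(D) = {f}.
FIRST(S): from S→E B we get {f}; from S→e D we get {e}; from S→f we get {f}; from S→epsilon we get {epsilon}. So FIRST(S) = {epsilon, e, f}.
FIRST(B): from B→E we get {f}; from B→f we get {f}; from B→E E we get {f}. So FIRST(B) = {f}.
FIRST(E): from E→B h we get {f}. So FIRST(E) = {f}.

{epsilon, e, f}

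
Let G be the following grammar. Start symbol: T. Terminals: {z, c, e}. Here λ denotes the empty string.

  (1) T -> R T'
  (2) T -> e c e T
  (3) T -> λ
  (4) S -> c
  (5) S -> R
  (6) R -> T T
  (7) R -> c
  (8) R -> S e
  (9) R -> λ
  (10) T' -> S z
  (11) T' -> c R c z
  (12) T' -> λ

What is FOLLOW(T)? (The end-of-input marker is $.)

FIRST(T): from T->R T' we get {λ, c, e, z}; from T->e c e T we get {e}; from T->λ we get {λ}. So FIRST(T) = {λ, c, e, z}.
FIRST(S): from S->c we get {c}; from S->R we get {λ, c, e, z}. So FIRST(S) = {λ, c, e, z}.
FIRST(R): from R->T T we get {λ, c, e, z}; from R->c we get {c}; from R->S e we get {c, e, z}; from R->λ we get {λ}. So FIRST(R) = {λ, c, e, z}.
FIRST(T'): from T'->S z we get {c, e, z}; from T'->c R c z we get {c}; from T'->λ we get {λ}. So FIRST(T') = {λ, c, e, z}.
FOLLOW(T) includes $ since T is the start symbol.
FOLLOW(S): in R->S e, S is followed by e with FIRST {e}; in T'->S z, S is followed by z with FIRST {z}. Thus FOLLOW(S) = {e, z}.
FOLLOW(T): in T->e c e T, the suffix after T is empty (adds nothing new); in R->T T (occurrence 1), T is followed by T with FIRST {λ, c, e, z}; in R->T T (occurrence 1), the suffix after T is nullable, so FOLLOW(T) ⊇ FOLLOW(R) = {$, c, e, z}; in R->T T (occurrence 2), the suffix after T is empty, so FOLLOW(T) ⊇ FOLLOW(R) = {$, c, e, z}. Thus FOLLOW(T) = {$, c, e, z}.
FOLLOW(R): in T->R T', R is followed by T' with FIRST {λ, c, e, z}; in T->R T', the suffix after R is nullable, so FOLLOW(R) ⊇ FOLLOW(T) = {$, c, e, z}; in S->R, the suffix after R is empty, so FOLLOW(R) ⊇ FOLLOW(S) = {e, z}; in T'->c R c z, R is followed by c z with FIRST {c}. Thus FOLLOW(R) = {$, c, e, z}.
FOLLOW(T'): in T->R T', the suffix after T' is empty, so FOLLOW(T') ⊇ FOLLOW(T) = {$, c, e, z}. Thus FOLLOW(T') = {$, c, e, z}.

{$, c, e, z}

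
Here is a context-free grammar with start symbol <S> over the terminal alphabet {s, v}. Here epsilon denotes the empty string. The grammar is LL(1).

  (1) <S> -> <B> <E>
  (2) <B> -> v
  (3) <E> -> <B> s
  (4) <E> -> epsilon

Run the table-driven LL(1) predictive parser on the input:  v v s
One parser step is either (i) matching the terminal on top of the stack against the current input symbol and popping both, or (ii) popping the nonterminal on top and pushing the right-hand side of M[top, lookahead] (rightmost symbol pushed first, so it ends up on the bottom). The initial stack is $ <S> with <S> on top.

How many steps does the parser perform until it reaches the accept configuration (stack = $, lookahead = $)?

     Stack      Input    Action
  1  $ <S>      v v s $  expand <S> -> <B> <E>
  2  $ <E> <B>  v v s $  expand <B> -> v
  3  $ <E> v    v v s $  match v
  4  $ <E>      v s $    expand <E> -> <B> s
  5  $ s <B>    v s $    expand <B> -> v
  6  $ s v      v s $    match v
  7  $ s        s $      match s
Accept reached after 7 steps.

7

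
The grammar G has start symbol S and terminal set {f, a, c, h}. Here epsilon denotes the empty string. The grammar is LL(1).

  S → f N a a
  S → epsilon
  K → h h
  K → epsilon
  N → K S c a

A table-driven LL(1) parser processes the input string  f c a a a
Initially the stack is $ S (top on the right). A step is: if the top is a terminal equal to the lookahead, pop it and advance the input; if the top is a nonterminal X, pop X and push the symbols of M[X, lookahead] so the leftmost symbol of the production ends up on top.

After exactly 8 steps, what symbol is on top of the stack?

a

     Stack          Input        Action
  1  $ S            f c a a a $  expand S → f N a a
  2  $ a a N f      f c a a a $  match f
  3  $ a a N        c a a a $    expand N → K S c a
  4  $ a a a c S K  c a a a $    expand K → epsilon
  5  $ a a a c S    c a a a $    expand S → epsilon
  6  $ a a a c      c a a a $    match c
  7  $ a a a        a a a $      match a
  8  $ a a          a a $        match a
Stack after step 8: $ a (top = a).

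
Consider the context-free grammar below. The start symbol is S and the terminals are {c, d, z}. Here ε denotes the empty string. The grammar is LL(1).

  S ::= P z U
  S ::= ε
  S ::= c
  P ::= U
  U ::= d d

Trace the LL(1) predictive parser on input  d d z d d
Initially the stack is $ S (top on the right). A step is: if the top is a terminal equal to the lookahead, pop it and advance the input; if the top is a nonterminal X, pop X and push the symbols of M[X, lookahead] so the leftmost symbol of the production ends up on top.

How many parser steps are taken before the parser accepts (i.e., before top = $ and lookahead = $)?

9

     Stack      Input        Action
  1  $ S        d d z d d $  expand S ::= P z U
  2  $ U z P    d d z d d $  expand P ::= U
  3  $ U z U    d d z d d $  expand U ::= d d
  4  $ U z d d  d d z d d $  match d
  5  $ U z d    d z d d $    match d
  6  $ U z      z d d $      match z
  7  $ U        d d $        expand U ::= d d
  8  $ d d      d d $        match d
  9  $ d        d $          match d
Accept reached after 9 steps.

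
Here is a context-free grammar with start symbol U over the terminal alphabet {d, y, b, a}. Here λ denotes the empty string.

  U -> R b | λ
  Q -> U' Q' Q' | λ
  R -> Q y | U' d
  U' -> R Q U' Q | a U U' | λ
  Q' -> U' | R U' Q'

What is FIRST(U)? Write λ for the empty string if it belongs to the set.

FIRST(U): from U->R b we get {a, d, y}; from U->λ we get {λ}. So FIRST(U) = {λ, a, d, y}.
FIRST(Q): from Q->U' Q' Q' we get {λ, a, d, y}; from Q->λ we get {λ}. So FIRST(Q) = {λ, a, d, y}.
FIRST(R): from R->Q y we get {a, d, y}; from R->U' d we get {a, d, y}. So FIRST(R) = {a, d, y}.
FIRST(U'): from U'->R Q U' Q we get {a, d, y}; from U'->a U U' we get {a}; from U'->λ we get {λ}. So FIRST(U') = {λ, a, d, y}.
FIRST(Q'): from Q'->U' we get {λ, a, d, y}; from Q'->R U' Q' we get {a, d, y}. So FIRST(Q') = {λ, a, d, y}.

{λ, a, d, y}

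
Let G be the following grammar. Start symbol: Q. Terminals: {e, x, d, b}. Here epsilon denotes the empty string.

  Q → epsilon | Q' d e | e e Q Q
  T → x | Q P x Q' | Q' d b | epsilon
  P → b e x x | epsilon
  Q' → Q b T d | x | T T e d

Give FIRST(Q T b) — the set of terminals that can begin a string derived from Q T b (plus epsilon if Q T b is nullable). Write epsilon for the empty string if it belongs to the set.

{b, e, x}

FIRST(P) = {epsilon, b}
FIRST(Q) = {epsilon, b, e, x}  (via Q' d e)
FIRST(T) = {epsilon, b, e, x}  (via Q P x Q', Q' d b)
FIRST(Q') = {b, e, x}  (via Q b T d, T T e d)
FIRST(Q T b): take FIRST of each symbol in turn, carrying on past any symbol whose FIRST contains epsilon; result {b, e, x}.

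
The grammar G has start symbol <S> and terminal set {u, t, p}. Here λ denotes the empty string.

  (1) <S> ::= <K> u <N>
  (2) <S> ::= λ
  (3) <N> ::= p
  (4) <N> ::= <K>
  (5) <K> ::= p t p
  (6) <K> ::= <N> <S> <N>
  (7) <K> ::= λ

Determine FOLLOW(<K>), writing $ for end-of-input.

{$, p, u}

FIRST(<S>): from <S>::=<K> u <N> we get {p, u}; from <S>::=λ we get {λ}. So FIRST(<S>) = {λ, p, u}.
FIRST(<N>): from <N>::=p we get {p}; from <N>::=<K> we get {λ, p, u}. So FIRST(<N>) = {λ, p, u}.
FIRST(<K>): from <K>::=p t p we get {p}; from <K>::=<N> <S> <N> we get {λ, p, u}; from <K>::=λ we get {λ}. So FIRST(<K>) = {λ, p, u}.
FOLLOW(<S>) includes $ since <S> is the start symbol.
FOLLOW(<S>): in <K>::=<N> <S> <N>, <S> is followed by <N> with FIRST {λ, p, u}; in <K>::=<N> <S> <N>, the suffix after <S> is nullable, so FOLLOW(<S>) ⊇ FOLLOW(<K>) = {$, p, u}. Thus FOLLOW(<S>) = {$, p, u}.
FOLLOW(<N>): in <S>::=<K> u <N>, the suffix after <N> is empty, so FOLLOW(<N>) ⊇ FOLLOW(<S>) = {$, p, u}; in <K>::=<N> <S> <N> (occurrence 1), <N> is followed by <S> <N> with FIRST {λ, p, u}; in <K>::=<N> <S> <N> (occurrence 1), the suffix after <N> is nullable, so FOLLOW(<N>) ⊇ FOLLOW(<K>) = {$, p, u}; in <K>::=<N> <S> <N> (occurrence 2), the suffix after <N> is empty, so FOLLOW(<N>) ⊇ FOLLOW(<K>) = {$, p, u}. Thus FOLLOW(<N>) = {$, p, u}.
FOLLOW(<K>): in <S>::=<K> u <N>, <K> is followed by u <N> with FIRST {u}; in <N>::=<K>, the suffix after <K> is empty, so FOLLOW(<K>) ⊇ FOLLOW(<N>) = {$, p, u}. Thus FOLLOW(<K>) = {$, p, u}.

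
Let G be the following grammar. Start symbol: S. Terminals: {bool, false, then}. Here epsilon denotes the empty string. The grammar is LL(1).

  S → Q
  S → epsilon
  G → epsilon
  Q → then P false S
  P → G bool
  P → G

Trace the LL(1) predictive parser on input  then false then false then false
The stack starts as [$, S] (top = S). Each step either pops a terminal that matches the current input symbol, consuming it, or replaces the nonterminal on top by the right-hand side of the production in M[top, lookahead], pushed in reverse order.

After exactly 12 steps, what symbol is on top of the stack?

step 1: stack=$ S  input=then false then false then false $  — expand S → Q
step 2: stack=$ Q  input=then false then false then false $  — expand Q → then P false S
step 3: stack=$ S false P then  input=then false then false then false $  — match then
step 4: stack=$ S false P  input=false then false then false $  — expand P → G
step 5: stack=$ S false G  input=false then false then false $  — expand G → epsilon
step 6: stack=$ S false  input=false then false then false $  — match false
step 7: stack=$ S  input=then false then false $  — expand S → Q
step 8: stack=$ Q  input=then false then false $  — expand Q → then P false S
step 9: stack=$ S false P then  input=then false then false $  — match then
step 10: stack=$ S false P  input=false then false $  — expand P → G
step 11: stack=$ S false G  input=false then false $  — expand G → epsilon
step 12: stack=$ S false  input=false then false $  — match false
Stack after step 12: $ S (top = S).

S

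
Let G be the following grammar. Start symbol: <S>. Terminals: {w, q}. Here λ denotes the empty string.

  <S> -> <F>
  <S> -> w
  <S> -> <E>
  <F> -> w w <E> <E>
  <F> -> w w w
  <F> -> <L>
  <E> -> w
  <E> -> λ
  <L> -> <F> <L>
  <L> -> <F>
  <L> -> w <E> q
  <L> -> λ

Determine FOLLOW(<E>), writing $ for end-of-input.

{$, q, w}

FIRST(<E>): from <E>->w we get {w}; from <E>->λ we get {λ}. So FIRST(<E>) = {λ, w}.
FIRST(<S>): from <S>-><F> we get {λ, w}; from <S>->w we get {w}; from <S>-><E> we get {λ, w}. So FIRST(<S>) = {λ, w}.
FIRST(<F>): from <F>->w w <E> <E> we get {w}; from <F>->w w w we get {w}; from <F>-><L> we get {λ, w}. So FIRST(<F>) = {λ, w}.
FIRST(<L>): from <L>-><F> <L> we get {λ, w}; from <L>-><F> we get {λ, w}; from <L>->w <E> q we get {w}; from <L>->λ we get {λ}. So FIRST(<L>) = {λ, w}.
FOLLOW(<S>) includes $ since <S> is the start symbol.
FOLLOW(<S>): <S> appears on no right-hand side. Thus FOLLOW(<S>) = {$}.
FOLLOW(<F>): in <S>-><F>, the suffix after <F> is empty, so FOLLOW(<F>) ⊇ FOLLOW(<S>) = {$}; in <L>-><F> <L>, <F> is followed by <L> with FIRST {λ, w}; in <L>-><F> <L>, the suffix after <F> is nullable, so FOLLOW(<F>) ⊇ FOLLOW(<L>) = {$, w}; in <L>-><F>, the suffix after <F> is empty, so FOLLOW(<F>) ⊇ FOLLOW(<L>) = {$, w}. Thus FOLLOW(<F>) = {$, w}.
FOLLOW(<E>): in <S>-><E>, the suffix after <E> is empty, so FOLLOW(<E>) ⊇ FOLLOW(<S>) = {$}; in <F>->w w <E> <E> (occurrence 1), <E> is followed by <E> with FIRST {λ, w}; in <F>->w w <E> <E> (occurrence 1), the suffix after <E> is nullable, so FOLLOW(<E>) ⊇ FOLLOW(<F>) = {$, w}; in <F>->w w <E> <E> (occurrence 2), the suffix after <E> is empty, so FOLLOW(<E>) ⊇ FOLLOW(<F>) = {$, w}; in <L>->w <E> q, <E> is followed by q with FIRST {q}. Thus FOLLOW(<E>) = {$, q, w}.
FOLLOW(<L>): in <F>-><L>, the suffix after <L> is empty, so FOLLOW(<L>) ⊇ FOLLOW(<F>) = {$, w}; in <L>-><F> <L>, the suffix after <L> is empty (adds nothing new). Thus FOLLOW(<L>) = {$, w}.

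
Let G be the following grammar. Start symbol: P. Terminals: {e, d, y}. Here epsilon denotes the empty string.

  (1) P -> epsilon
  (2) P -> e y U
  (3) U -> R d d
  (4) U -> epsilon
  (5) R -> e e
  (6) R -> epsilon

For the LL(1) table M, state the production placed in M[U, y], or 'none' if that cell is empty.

none

FIRST(P): from P->epsilon we get {epsilon}; from P->e y U we get {e}. So FIRST(P) = {epsilon, e}.
FIRST(R): from R->e e we get {e}; from R->epsilon we get {epsilon}. So FIRST(R) = {epsilon, e}.
FIRST(U): from U->R d d we get {d, e}; from U->epsilon we get {epsilon}. So FIRST(U) = {epsilon, d, e}.
FOLLOW(P) includes $ since P is the start symbol.
FOLLOW(P): P appears on no right-hand side. Thus FOLLOW(P) = {$}.
FOLLOW(U): in P->e y U, the suffix after U is empty, so FOLLOW(U) ⊇ FOLLOW(P) = {$}. Thus FOLLOW(U) = {$}.
For U -> R d d: FIRST(R d d) = {d, e}, so it goes in M[U, t] for t ∈ {d, e}.
For U -> epsilon: FIRST(epsilon) = {epsilon}, so it goes in M[U, t] for t ∈ {}; since epsilon ∈ FIRST, also for every t ∈ FOLLOW(U) = {$}.
None of these place a production in M[U, y].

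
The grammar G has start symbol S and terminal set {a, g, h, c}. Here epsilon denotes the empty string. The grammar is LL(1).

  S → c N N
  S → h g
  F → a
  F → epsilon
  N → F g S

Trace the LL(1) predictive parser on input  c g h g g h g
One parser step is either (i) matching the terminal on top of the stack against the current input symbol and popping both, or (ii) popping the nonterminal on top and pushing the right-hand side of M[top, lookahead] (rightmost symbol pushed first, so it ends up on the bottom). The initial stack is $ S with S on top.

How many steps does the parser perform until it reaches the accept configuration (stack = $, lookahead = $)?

step 1: stack=$ S  input=c g h g g h g $  — expand S → c N N
step 2: stack=$ N N c  input=c g h g g h g $  — match c
step 3: stack=$ N N  input=g h g g h g $  — expand N → F g S
step 4: stack=$ N S g F  input=g h g g h g $  — expand F → epsilon
step 5: stack=$ N S g  input=g h g g h g $  — match g
step 6: stack=$ N S  input=h g g h g $  — expand S → h g
step 7: stack=$ N g h  input=h g g h g $  — match h
step 8: stack=$ N g  input=g g h g $  — match g
step 9: stack=$ N  input=g h g $  — expand N → F g S
step 10: stack=$ S g F  input=g h g $  — expand F → epsilon
step 11: stack=$ S g  input=g h g $  — match g
step 12: stack=$ S  input=h g $  — expand S → h g
step 13: stack=$ g h  input=h g $  — match h
step 14: stack=$ g  input=g $  — match g
Accept reached after 14 steps.

14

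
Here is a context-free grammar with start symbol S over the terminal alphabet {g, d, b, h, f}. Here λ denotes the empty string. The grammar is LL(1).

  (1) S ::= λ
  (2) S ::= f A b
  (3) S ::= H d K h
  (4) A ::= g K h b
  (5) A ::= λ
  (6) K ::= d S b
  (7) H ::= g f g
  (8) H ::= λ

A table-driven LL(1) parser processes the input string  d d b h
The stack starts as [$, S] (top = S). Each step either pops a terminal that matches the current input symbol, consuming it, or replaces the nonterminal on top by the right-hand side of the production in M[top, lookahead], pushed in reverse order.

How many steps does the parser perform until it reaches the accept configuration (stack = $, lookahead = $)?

step 1: stack=$ S  input=d d b h $  — expand S ::= H d K h
step 2: stack=$ h K d H  input=d d b h $  — expand H ::= λ
step 3: stack=$ h K d  input=d d b h $  — match d
step 4: stack=$ h K  input=d b h $  — expand K ::= d S b
step 5: stack=$ h b S d  input=d b h $  — match d
step 6: stack=$ h b S  input=b h $  — expand S ::= λ
step 7: stack=$ h b  input=b h $  — match b
step 8: stack=$ h  input=h $  — match h
Accept reached after 8 steps.

8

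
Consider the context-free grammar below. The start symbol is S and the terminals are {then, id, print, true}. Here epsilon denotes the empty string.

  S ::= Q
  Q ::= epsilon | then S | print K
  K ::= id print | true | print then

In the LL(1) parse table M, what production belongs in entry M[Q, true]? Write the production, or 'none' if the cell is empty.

none

FIRST(Q) = {epsilon, print, then}
FIRST(K) = {id, print, true}
FIRST(S) = {epsilon, print, then}  (via Q)
FOLLOW(S) includes $ since S is the start symbol.
FOLLOW(S): in Q::=then S, the suffix after S is empty, so FOLLOW(S) ⊇ FOLLOW(Q) = {$}. Thus FOLLOW(S) = {$}.
FOLLOW(Q): in S::=Q, the suffix after Q is empty, so FOLLOW(Q) ⊇ FOLLOW(S) = {$}. Thus FOLLOW(Q) = {$}.
For Q ::= epsilon: FIRST(epsilon) = {epsilon}, so it goes in M[Q, t] for t ∈ {}; since epsilon ∈ FIRST, also for every t ∈ FOLLOW(Q) = {$}.
For Q ::= then S: FIRST(then S) = {then}, so it goes in M[Q, t] for t ∈ {then}.
For Q ::= print K: FIRST(print K) = {print}, so it goes in M[Q, t] for t ∈ {print}.
None of these place a production in M[Q, true].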